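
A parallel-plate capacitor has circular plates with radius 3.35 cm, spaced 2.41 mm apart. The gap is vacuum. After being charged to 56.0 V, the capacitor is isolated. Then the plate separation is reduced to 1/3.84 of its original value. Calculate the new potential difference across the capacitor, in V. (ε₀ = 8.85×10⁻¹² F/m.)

A = π(3.35 cm)² = 3.53×10⁻³ m².
Initially C₁ = ε₀A/d = 8.85×10⁻¹² × 3.53×10⁻³ / 2.41×10⁻³ = 1.29×10⁻¹¹ F.
V₁ = 56.0 V.
Isolated ⇒ Q is held fixed. C₂ = 3.84 C₁ and V = Q/C, so V₂/V₁ = C₁/C₂ = 0.260.
V₂ = 0.260 × 56.0 = 14.6 V.

V ≈ 14.6 V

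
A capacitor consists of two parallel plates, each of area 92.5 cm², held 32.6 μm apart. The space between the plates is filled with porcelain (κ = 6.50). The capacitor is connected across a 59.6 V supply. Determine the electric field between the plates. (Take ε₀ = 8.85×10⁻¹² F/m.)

E = V/d = 59.6 / 3.26×10⁻⁵ = 1.83×10⁶ V/m.

1.83 MV/m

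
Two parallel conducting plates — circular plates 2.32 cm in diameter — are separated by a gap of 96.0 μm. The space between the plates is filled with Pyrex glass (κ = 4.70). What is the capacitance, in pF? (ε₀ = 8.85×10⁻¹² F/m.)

A = π(2.32/2 cm)² = 4.23×10⁻⁴ m².
C = κε₀A/d = 4.70 × 8.85×10⁻¹² × 4.23×10⁻⁴ / 9.60×10⁻⁵ = 1.83×10⁻¹⁰ F.

C ≈ 183 pF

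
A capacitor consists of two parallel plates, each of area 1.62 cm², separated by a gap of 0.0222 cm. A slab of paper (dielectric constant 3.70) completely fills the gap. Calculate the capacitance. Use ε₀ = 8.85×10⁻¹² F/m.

A = 1.62 cm² = 1.62×10⁻⁴ m².
C = κε₀A/d = 3.70 × 8.85×10⁻¹² × 1.62×10⁻⁴ / 2.22×10⁻⁴ = 2.39×10⁻¹¹ F.

23.9 pF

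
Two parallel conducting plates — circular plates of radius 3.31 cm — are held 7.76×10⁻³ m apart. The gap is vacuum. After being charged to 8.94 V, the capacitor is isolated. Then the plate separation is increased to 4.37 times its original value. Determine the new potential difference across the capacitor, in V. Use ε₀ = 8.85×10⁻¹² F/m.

A = π(3.31 cm)² = 3.44×10⁻³ m².
Initially C₁ = ε₀A/d = 8.85×10⁻¹² × 3.44×10⁻³ / 7.76×10⁻³ = 3.93×10⁻¹² F.
V₁ = 8.94 V.
Isolated ⇒ Q is held fixed. C₂ = 0.229 C₁ and V = Q/C, so V₂/V₁ = C₁/C₂ = 4.37.
V₂ = 4.37 × 8.94 = 39.1 V.

39.1 V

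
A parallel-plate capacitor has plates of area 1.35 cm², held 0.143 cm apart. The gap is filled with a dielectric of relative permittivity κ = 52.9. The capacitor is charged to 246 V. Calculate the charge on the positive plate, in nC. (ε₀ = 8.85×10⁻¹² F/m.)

10.9 nC

A = 1.35 cm² = 1.35×10⁻⁴ m².
C = κε₀A/d = 52.9 × 8.85×10⁻¹² × 1.35×10⁻⁴ / 1.43×10⁻³ = 4.42×10⁻¹¹ F.
Q = CV = 4.42×10⁻¹¹ × 246 = 1.09×10⁻⁸ C.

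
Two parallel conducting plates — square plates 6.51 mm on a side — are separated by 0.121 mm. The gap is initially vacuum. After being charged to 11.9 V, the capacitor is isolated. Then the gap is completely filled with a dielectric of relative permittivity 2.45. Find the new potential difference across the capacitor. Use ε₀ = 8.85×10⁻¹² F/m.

A = (6.51 mm)² = 4.24×10⁻⁵ m².
Initially C₁ = ε₀A/d = 8.85×10⁻¹² × 4.24×10⁻⁵ / 1.21×10⁻⁴ = 3.10×10⁻¹² F.
V₁ = 11.9 V.
Isolated ⇒ Q is held fixed. C₂ = 2.45 C₁ and V = Q/C, so V₂/V₁ = C₁/C₂ = 0.408.
V₂ = 0.408 × 11.9 = 4.86 V.

4.86 V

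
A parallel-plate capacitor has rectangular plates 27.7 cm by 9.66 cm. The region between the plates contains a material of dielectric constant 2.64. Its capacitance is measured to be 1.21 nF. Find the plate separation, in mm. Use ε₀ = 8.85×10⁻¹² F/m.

d ≈ 0.517 mm

A = 27.7 × 9.66 cm² = 2.68×10⁻² m².
d = κε₀A/C = 2.64 × 8.85×10⁻¹² × 2.68×10⁻² / 1.21×10⁻⁹ = 5.17×10⁻⁴ m.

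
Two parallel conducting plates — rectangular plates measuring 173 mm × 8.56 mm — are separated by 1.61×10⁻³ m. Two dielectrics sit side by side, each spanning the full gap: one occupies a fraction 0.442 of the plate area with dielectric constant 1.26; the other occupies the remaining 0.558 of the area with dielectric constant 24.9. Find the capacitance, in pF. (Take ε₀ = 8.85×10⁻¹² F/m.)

A = 173 × 8.56 mm² = 1.48×10⁻³ m².
Side-by-side slabs ⇒ two capacitors in parallel, each spanning the full gap.
C₁ = κ₁ε₀A₁/d = 1.26 × 8.85×10⁻¹² × 6.55×10⁻⁴ / 1.61×10⁻³ = 4.53×10⁻¹² F.
C₂ = κ₂ε₀A₂/d = 24.9 × 8.85×10⁻¹² × 8.26×10⁻⁴ / 1.61×10⁻³ = 1.13×10⁻¹⁰ F.
C = C₁ + C₂ = 1.18×10⁻¹⁰ F.

C ≈ 118 pF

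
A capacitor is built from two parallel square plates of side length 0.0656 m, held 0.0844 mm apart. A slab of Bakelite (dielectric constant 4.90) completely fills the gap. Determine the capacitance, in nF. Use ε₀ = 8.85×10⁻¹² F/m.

A = (0.0656 m)² = 4.30×10⁻³ m².
C = κε₀A/d = 4.90 × 8.85×10⁻¹² × 4.30×10⁻³ / 8.44×10⁻⁵ = 2.21×10⁻⁹ F.

2.21 nF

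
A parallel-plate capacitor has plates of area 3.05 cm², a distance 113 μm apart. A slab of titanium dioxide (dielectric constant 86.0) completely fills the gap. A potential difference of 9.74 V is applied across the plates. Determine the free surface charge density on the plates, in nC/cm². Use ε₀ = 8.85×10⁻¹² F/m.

A = 3.05 cm² = 3.05×10⁻⁴ m².
C = κε₀A/d = 86.0 × 8.85×10⁻¹² × 3.05×10⁻⁴ / 1.13×10⁻⁴ = 2.05×10⁻⁹ F.
σ = Q/A = CV/A = 2.05×10⁻⁹ × 9.74 / 3.05×10⁻⁴ = 6.56×10⁻⁵ C/m².

6.56 nC/cm²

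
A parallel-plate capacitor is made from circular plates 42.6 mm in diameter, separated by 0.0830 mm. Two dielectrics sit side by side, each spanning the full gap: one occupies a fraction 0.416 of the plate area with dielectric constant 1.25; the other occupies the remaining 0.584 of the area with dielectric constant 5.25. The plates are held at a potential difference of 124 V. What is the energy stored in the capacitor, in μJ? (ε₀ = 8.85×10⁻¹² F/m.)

4.19 μJ

A = π(42.6/2 mm)² = 1.43×10⁻³ m².
Side-by-side slabs ⇒ two capacitors in parallel, each spanning the full gap.
C₁ = κ₁ε₀A₁/d = 1.25 × 8.85×10⁻¹² × 5.93×10⁻⁴ / 8.30×10⁻⁵ = 7.90×10⁻¹¹ F.
C₂ = κ₂ε₀A₂/d = 5.25 × 8.85×10⁻¹² × 8.32×10⁻⁴ / 8.30×10⁻⁵ = 4.66×10⁻¹⁰ F.
C = C₁ + C₂ = 5.45×10⁻¹⁰ F.
U = ½CV² = ½ × 5.45×10⁻¹⁰ × (124)² = 4.19×10⁻⁶ J.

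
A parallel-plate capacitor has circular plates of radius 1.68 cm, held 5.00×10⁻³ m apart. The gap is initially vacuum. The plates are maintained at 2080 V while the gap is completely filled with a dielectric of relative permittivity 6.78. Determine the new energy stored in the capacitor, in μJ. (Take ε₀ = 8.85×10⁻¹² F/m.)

A = π(1.68 cm)² = 8.87×10⁻⁴ m².
Initially C₁ = ε₀A/d = 8.85×10⁻¹² × 8.87×10⁻⁴ / 5.00×10⁻³ = 1.57×10⁻¹² F.
U₁ = 3.39×10⁻⁶ J.
Battery connected ⇒ V is held fixed. C₂ = 6.78 C₁ and U = ½CV², so U₂/U₁ = C₂/C₁ = 6.78.
U₂ = 6.78 × 3.39×10⁻⁶ = 2.30×10⁻⁵ J.

U ≈ 23.0 μJ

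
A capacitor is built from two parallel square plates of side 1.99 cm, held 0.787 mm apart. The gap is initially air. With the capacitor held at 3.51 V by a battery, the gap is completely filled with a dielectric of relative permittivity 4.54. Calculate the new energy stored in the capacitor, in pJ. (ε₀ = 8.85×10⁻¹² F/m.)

125 pJ

A = (1.99 cm)² = 3.96×10⁻⁴ m².
Initially C₁ = ε₀A/d = 8.85×10⁻¹² × 3.96×10⁻⁴ / 7.87×10⁻⁴ = 4.45×10⁻¹² F.
U₁ = 2.74×10⁻¹¹ J.
Battery connected ⇒ V is held fixed. C₂ = 4.54 C₁ and U = ½CV², so U₂/U₁ = C₂/C₁ = 4.54.
U₂ = 4.54 × 2.74×10⁻¹¹ = 1.25×10⁻¹⁰ J.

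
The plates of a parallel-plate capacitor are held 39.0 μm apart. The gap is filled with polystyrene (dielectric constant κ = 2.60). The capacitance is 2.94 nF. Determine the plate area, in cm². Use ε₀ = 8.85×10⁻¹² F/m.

A = Cd/(κε₀) = 2.94×10⁻⁹ × 3.90×10⁻⁵ / (2.60 × 8.85×10⁻¹²) = 4.98×10⁻³ m².

49.8 cm²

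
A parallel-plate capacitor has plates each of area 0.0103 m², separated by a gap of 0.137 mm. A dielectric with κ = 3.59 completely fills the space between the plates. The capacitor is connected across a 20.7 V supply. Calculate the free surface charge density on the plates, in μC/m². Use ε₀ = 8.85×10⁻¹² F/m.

C = κε₀A/d = 3.59 × 8.85×10⁻¹² × 1.03×10⁻² / 1.37×10⁻⁴ = 2.39×10⁻⁹ F.
σ = Q/A = CV/A = 2.39×10⁻⁹ × 20.7 / 1.03×10⁻² = 4.80×10⁻⁶ C/m².

4.80 μC/m²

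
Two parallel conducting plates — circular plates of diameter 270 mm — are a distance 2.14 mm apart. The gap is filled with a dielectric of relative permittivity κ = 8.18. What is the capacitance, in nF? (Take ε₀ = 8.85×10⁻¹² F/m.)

C ≈ 1.94 nF

A = π(270/2 mm)² = 5.73×10⁻² m².
C = κε₀A/d = 8.18 × 8.85×10⁻¹² × 5.73×10⁻² / 2.14×10⁻³ = 1.94×10⁻⁹ F.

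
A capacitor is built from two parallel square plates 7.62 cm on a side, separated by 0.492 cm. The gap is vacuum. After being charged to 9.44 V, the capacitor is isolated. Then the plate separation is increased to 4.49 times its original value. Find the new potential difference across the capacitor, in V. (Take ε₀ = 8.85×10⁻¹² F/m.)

V ≈ 42.4 V

A = (7.62 cm)² = 5.81×10⁻³ m².
Initially C₁ = ε₀A/d = 8.85×10⁻¹² × 5.81×10⁻³ / 4.92×10⁻³ = 1.04×10⁻¹¹ F.
V₁ = 9.44 V.
Isolated ⇒ Q is held fixed. C₂ = 0.223 C₁ and V = Q/C, so V₂/V₁ = C₁/C₂ = 4.49.
V₂ = 4.49 × 9.44 = 42.4 V.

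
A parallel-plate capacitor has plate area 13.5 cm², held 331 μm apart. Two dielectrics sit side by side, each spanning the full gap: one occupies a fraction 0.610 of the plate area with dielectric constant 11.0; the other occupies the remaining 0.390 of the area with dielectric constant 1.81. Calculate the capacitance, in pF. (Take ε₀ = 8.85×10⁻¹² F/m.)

C ≈ 268 pF

A = 13.5 cm² = 1.35×10⁻³ m².
Side-by-side slabs ⇒ two capacitors in parallel, each spanning the full gap.
C₁ = κ₁ε₀A₁/d = 11.0 × 8.85×10⁻¹² × 8.23×10⁻⁴ / 3.31×10⁻⁴ = 2.42×10⁻¹⁰ F.
C₂ = κ₂ε₀A₂/d = 1.81 × 8.85×10⁻¹² × 5.27×10⁻⁴ / 3.31×10⁻⁴ = 2.55×10⁻¹¹ F.
C = C₁ + C₂ = 2.68×10⁻¹⁰ F.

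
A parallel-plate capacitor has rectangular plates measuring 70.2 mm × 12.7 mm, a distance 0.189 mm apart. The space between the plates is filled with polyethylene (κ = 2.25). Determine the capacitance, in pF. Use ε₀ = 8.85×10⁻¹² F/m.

93.9 pF

A = 70.2 × 12.7 mm² = 8.92×10⁻⁴ m².
C = κε₀A/d = 2.25 × 8.85×10⁻¹² × 8.92×10⁻⁴ / 1.89×10⁻⁴ = 9.39×10⁻¹¹ F.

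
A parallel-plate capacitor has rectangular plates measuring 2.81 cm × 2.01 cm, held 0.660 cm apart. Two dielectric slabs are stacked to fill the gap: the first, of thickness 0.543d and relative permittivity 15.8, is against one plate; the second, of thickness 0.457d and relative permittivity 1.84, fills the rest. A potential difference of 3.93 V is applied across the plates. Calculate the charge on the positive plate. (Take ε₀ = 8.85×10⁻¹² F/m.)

A = 2.81 × 2.01 cm² = 5.65×10⁻⁴ m².
Stacked slabs ⇒ two capacitors in series, each with the full plate area.
C₁ = κ₁ε₀A/d₁ = 15.8 × 8.85×10⁻¹² × 5.65×10⁻⁴ / 3.58×10⁻³ = 2.20×10⁻¹¹ F.
C₂ = κ₂ε₀A/d₂ = 1.84 × 8.85×10⁻¹² × 5.65×10⁻⁴ / 3.02×10⁻³ = 3.05×10⁻¹² F.
C = (1/C₁ + 1/C₂)⁻¹ = 2.68×10⁻¹² F.
Q = CV = 2.68×10⁻¹² × 3.93 = 1.05×10⁻¹¹ C.

Q ≈ 10.5 pC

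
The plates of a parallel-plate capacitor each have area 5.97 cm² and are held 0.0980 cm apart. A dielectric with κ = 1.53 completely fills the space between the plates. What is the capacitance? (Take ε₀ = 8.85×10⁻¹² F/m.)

A = 5.97 cm² = 5.97×10⁻⁴ m².
C = κε₀A/d = 1.53 × 8.85×10⁻¹² × 5.97×10⁻⁴ / 9.80×10⁻⁴ = 8.25×10⁻¹² F.

C ≈ 8.25 pF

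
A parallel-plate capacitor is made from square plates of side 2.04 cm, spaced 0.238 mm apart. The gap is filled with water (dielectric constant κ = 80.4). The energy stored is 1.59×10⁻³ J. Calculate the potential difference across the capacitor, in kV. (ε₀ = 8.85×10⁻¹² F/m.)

A = (2.04 cm)² = 4.16×10⁻⁴ m².
C = κε₀A/d = 80.4 × 8.85×10⁻¹² × 4.16×10⁻⁴ / 2.38×10⁻⁴ = 1.24×10⁻⁹ F.
V = √(2U/C) = √(2 × 1.59×10⁻³ / 1.24×10⁻⁹) = 1.60×10³ V.

V ≈ 1.60 kV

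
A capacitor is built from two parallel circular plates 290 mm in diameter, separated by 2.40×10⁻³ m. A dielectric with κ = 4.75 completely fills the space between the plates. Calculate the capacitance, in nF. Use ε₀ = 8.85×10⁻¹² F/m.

A = π(290/2 mm)² = 6.61×10⁻² m².
C = κε₀A/d = 4.75 × 8.85×10⁻¹² × 6.61×10⁻² / 2.40×10⁻³ = 1.16×10⁻⁹ F.

1.16 nF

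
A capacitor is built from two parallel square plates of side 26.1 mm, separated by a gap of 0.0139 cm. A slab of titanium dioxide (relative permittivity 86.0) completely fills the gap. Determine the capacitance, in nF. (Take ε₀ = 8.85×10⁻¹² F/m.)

A = (26.1 mm)² = 6.81×10⁻⁴ m².
C = κε₀A/d = 86.0 × 8.85×10⁻¹² × 6.81×10⁻⁴ / 1.39×10⁻⁴ = 3.73×10⁻⁹ F.

C ≈ 3.73 nF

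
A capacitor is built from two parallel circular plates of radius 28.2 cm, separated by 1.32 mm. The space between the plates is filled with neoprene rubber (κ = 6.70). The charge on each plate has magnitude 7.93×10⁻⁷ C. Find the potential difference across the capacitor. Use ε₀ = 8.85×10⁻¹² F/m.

V ≈ 70.7 V

A = π(28.2 cm)² = 0.250 m².
C = κε₀A/d = 6.70 × 8.85×10⁻¹² × 0.250 / 1.32×10⁻³ = 1.12×10⁻⁸ F.
V = Q/C = 7.93×10⁻⁷ / 1.12×10⁻⁸ = 70.7 V.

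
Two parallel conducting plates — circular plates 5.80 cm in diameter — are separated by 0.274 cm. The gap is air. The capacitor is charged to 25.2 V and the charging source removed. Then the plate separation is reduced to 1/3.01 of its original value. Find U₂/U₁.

Isolated ⇒ Q is held fixed.
C₂ = 3.01 C₁ and U = Q²/(2C), so U₂/U₁ = C₁/C₂ = 0.332.

0.332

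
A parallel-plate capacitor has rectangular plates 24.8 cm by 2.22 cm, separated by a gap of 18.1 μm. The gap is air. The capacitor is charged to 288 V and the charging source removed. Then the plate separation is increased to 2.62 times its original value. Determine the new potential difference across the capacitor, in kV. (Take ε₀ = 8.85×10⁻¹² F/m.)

A = 24.8 × 2.22 cm² = 5.51×10⁻³ m².
Initially C₁ = ε₀A/d = 8.85×10⁻¹² × 5.51×10⁻³ / 1.81×10⁻⁵ = 2.69×10⁻⁹ F.
V₁ = 2.88×10² V.
Isolated ⇒ Q is held fixed. C₂ = 0.382 C₁ and V = Q/C, so V₂/V₁ = C₁/C₂ = 2.62.
V₂ = 2.62 × 2.88×10² = 7.55×10² V.

0.755 kV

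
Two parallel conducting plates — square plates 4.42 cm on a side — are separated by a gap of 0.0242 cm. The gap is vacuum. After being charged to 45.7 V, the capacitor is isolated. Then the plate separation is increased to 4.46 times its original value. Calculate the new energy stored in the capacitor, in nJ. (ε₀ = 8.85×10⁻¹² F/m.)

A = (4.42 cm)² = 1.95×10⁻³ m².
Initially C₁ = ε₀A/d = 8.85×10⁻¹² × 1.95×10⁻³ / 2.42×10⁻⁴ = 7.14×10⁻¹¹ F.
U₁ = 7.46×10⁻⁸ J.
Isolated ⇒ Q is held fixed. C₂ = 0.224 C₁ and U = Q²/(2C), so U₂/U₁ = C₁/C₂ = 4.46.
U₂ = 4.46 × 7.46×10⁻⁸ = 3.33×10⁻⁷ J.

333 nJ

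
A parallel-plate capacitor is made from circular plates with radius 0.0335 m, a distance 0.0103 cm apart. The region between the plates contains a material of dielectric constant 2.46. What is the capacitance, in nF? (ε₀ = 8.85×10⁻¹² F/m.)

C ≈ 0.745 nF

A = π(0.0335 m)² = 3.53×10⁻³ m².
C = κε₀A/d = 2.46 × 8.85×10⁻¹² × 3.53×10⁻³ / 1.03×10⁻⁴ = 7.45×10⁻¹⁰ F.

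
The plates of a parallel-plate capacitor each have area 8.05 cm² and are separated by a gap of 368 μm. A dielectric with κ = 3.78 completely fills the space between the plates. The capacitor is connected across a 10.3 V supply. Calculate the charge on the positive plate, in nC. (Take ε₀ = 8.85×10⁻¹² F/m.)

Q ≈ 0.754 nC

A = 8.05 cm² = 8.05×10⁻⁴ m².
C = κε₀A/d = 3.78 × 8.85×10⁻¹² × 8.05×10⁻⁴ / 3.68×10⁻⁴ = 7.32×10⁻¹¹ F.
Q = CV = 7.32×10⁻¹¹ × 10.3 = 7.54×10⁻¹⁰ C.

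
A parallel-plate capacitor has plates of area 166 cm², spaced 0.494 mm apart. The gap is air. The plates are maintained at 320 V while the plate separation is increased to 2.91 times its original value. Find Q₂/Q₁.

Q₂/Q₁ ≈ 0.344

Battery connected ⇒ V is held fixed.
C₂ = 0.344 C₁ and Q = CV, so Q₂/Q₁ = C₂/C₁ = 0.344.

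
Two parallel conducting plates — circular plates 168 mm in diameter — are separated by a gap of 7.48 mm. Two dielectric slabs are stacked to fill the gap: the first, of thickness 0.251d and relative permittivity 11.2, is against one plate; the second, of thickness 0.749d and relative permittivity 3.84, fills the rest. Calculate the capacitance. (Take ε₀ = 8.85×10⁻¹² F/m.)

C ≈ 121 pF

A = π(168/2 mm)² = 2.22×10⁻² m².
Stacked slabs ⇒ two capacitors in series, each with the full plate area.
C₁ = κ₁ε₀A/d₁ = 11.2 × 8.85×10⁻¹² × 2.22×10⁻² / 1.88×10⁻³ = 1.17×10⁻⁹ F.
C₂ = κ₂ε₀A/d₂ = 3.84 × 8.85×10⁻¹² × 2.22×10⁻² / 5.60×10⁻³ = 1.34×10⁻¹⁰ F.
C = (1/C₁ + 1/C₂)⁻¹ = 1.21×10⁻¹⁰ F.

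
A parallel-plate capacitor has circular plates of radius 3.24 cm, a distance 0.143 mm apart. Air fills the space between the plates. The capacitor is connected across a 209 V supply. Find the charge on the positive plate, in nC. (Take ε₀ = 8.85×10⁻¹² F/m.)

42.7 nC

A = π(3.24 cm)² = 3.30×10⁻³ m².
C = ε₀A/d = 8.85×10⁻¹² × 3.30×10⁻³ / 1.43×10⁻⁴ = 2.04×10⁻¹⁰ F.
Q = CV = 2.04×10⁻¹⁰ × 209 = 4.27×10⁻⁸ C.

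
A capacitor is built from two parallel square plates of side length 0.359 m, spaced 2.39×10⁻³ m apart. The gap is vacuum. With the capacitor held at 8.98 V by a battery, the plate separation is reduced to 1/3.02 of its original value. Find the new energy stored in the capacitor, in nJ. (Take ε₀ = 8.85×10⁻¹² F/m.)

U ≈ 58.1 nJ

A = (0.359 m)² = 0.129 m².
Initially C₁ = ε₀A/d = 8.85×10⁻¹² × 0.129 / 2.39×10⁻³ = 4.77×10⁻¹⁰ F.
U₁ = 1.92×10⁻⁸ J.
Battery connected ⇒ V is held fixed. C₂ = 3.02 C₁ and U = ½CV², so U₂/U₁ = C₂/C₁ = 3.02.
U₂ = 3.02 × 1.92×10⁻⁸ = 5.81×10⁻⁸ J.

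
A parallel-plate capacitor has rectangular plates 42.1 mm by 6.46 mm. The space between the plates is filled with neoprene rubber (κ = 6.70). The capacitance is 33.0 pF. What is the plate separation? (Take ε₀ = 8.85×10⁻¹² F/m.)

489 μm

A = 42.1 × 6.46 mm² = 2.72×10⁻⁴ m².
d = κε₀A/C = 6.70 × 8.85×10⁻¹² × 2.72×10⁻⁴ / 3.30×10⁻¹¹ = 4.89×10⁻⁴ m.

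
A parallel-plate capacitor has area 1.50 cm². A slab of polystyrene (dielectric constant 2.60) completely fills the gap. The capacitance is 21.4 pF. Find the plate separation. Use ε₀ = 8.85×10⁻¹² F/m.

161 μm

A = 1.50 cm² = 1.50×10⁻⁴ m².
d = κε₀A/C = 2.60 × 8.85×10⁻¹² × 1.50×10⁻⁴ / 2.14×10⁻¹¹ = 1.61×10⁻⁴ m.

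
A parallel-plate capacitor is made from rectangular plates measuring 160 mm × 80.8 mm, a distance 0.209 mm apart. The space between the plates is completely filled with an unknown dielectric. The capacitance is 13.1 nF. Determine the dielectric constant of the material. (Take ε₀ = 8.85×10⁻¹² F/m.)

A = 160 × 80.8 mm² = 1.29×10⁻² m².
κ = Cd/(ε₀A) = 1.31×10⁻⁸ × 2.09×10⁻⁴ / (8.85×10⁻¹² × 1.29×10⁻²) = 23.9.

κ ≈ 23.9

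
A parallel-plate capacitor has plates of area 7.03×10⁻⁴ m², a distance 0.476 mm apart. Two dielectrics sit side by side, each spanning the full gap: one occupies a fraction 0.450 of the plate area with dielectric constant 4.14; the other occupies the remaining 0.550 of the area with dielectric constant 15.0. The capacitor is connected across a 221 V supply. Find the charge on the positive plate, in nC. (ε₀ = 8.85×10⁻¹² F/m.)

29.2 nC

Side-by-side slabs ⇒ two capacitors in parallel, each spanning the full gap.
C₁ = κ₁ε₀A₁/d = 4.14 × 8.85×10⁻¹² × 3.16×10⁻⁴ / 4.76×10⁻⁴ = 2.44×10⁻¹¹ F.
C₂ = κ₂ε₀A₂/d = 15.0 × 8.85×10⁻¹² × 3.87×10⁻⁴ / 4.76×10⁻⁴ = 1.08×10⁻¹⁰ F.
C = C₁ + C₂ = 1.32×10⁻¹⁰ F.
Q = CV = 1.32×10⁻¹⁰ × 221 = 2.92×10⁻⁸ C.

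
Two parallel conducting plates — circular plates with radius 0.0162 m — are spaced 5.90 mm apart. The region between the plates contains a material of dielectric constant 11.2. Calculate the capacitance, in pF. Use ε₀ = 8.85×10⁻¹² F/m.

C ≈ 13.9 pF

A = π(0.0162 m)² = 8.24×10⁻⁴ m².
C = κε₀A/d = 11.2 × 8.85×10⁻¹² × 8.24×10⁻⁴ / 5.90×10⁻³ = 1.39×10⁻¹¹ F.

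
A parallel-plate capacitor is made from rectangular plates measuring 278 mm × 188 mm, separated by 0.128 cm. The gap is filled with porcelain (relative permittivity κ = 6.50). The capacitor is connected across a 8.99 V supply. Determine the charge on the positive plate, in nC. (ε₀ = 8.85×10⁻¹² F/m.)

A = 278 × 188 mm² = 5.23×10⁻² m².
C = κε₀A/d = 6.50 × 8.85×10⁻¹² × 5.23×10⁻² / 1.28×10⁻³ = 2.35×10⁻⁹ F.
Q = CV = 2.35×10⁻⁹ × 8.99 = 2.11×10⁻⁸ C.

Q ≈ 21.1 nC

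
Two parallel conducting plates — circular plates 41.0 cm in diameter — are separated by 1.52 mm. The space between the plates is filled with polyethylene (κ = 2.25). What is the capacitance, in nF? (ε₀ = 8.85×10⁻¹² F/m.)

A = π(41.0/2 cm)² = 0.132 m².
C = κε₀A/d = 2.25 × 8.85×10⁻¹² × 0.132 / 1.52×10⁻³ = 1.73×10⁻⁹ F.

C ≈ 1.73 nF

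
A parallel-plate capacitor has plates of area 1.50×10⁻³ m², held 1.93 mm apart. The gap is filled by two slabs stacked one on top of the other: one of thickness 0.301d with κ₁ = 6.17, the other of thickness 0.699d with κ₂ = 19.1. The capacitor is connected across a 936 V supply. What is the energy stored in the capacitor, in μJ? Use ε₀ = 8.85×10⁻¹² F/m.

Stacked slabs ⇒ two capacitors in series, each with the full plate area.
C₁ = κ₁ε₀A/d₁ = 6.17 × 8.85×10⁻¹² × 1.50×10⁻³ / 5.81×10⁻⁴ = 1.41×10⁻¹⁰ F.
C₂ = κ₂ε₀A/d₂ = 19.1 × 8.85×10⁻¹² × 1.50×10⁻³ / 1.35×10⁻³ = 1.88×10⁻¹⁰ F.
C = (1/C₁ + 1/C₂)⁻¹ = 8.06×10⁻¹¹ F.
U = ½CV² = ½ × 8.06×10⁻¹¹ × (936)² = 3.53×10⁻⁵ J.

35.3 μJ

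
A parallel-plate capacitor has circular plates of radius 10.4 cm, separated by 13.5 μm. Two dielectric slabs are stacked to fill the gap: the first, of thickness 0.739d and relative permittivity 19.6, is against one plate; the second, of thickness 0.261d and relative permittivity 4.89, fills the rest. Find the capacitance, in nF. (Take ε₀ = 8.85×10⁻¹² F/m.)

A = π(10.4 cm)² = 3.40×10⁻² m².
Stacked slabs ⇒ two capacitors in series, each with the full plate area.
C₁ = κ₁ε₀A/d₁ = 19.6 × 8.85×10⁻¹² × 3.40×10⁻² / 9.98×10⁻⁶ = 5.91×10⁻⁷ F.
C₂ = κ₂ε₀A/d₂ = 4.89 × 8.85×10⁻¹² × 3.40×10⁻² / 3.52×10⁻⁶ = 4.17×10⁻⁷ F.
C = (1/C₁ + 1/C₂)⁻¹ = 2.45×10⁻⁷ F.

C ≈ 245 nF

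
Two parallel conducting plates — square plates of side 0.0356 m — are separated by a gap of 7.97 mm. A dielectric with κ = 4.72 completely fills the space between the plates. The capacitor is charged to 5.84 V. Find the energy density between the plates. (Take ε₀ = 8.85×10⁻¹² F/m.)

E = V/d = 5.84 / 7.97×10⁻³ = 7.33×10² V/m.
u = ½κε₀E² = ½ × 4.72 × 8.85×10⁻¹² × (7.33×10²)² = 1.12×10⁻⁵ J/m³.

u ≈ 11.2 μJ/m³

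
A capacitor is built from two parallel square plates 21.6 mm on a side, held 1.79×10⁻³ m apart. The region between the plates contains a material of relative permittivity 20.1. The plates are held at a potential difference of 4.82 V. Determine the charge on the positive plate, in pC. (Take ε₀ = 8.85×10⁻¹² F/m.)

A = (21.6 mm)² = 4.67×10⁻⁴ m².
C = κε₀A/d = 20.1 × 8.85×10⁻¹² × 4.67×10⁻⁴ / 1.79×10⁻³ = 4.64×10⁻¹¹ F.
Q = CV = 4.64×10⁻¹¹ × 4.82 = 2.23×10⁻¹⁰ C.

223 pC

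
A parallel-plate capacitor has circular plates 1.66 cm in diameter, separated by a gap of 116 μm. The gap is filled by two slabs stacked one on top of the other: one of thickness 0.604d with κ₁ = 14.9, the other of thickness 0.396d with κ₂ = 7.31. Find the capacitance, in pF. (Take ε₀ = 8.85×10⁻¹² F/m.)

A = π(1.66/2 cm)² = 2.16×10⁻⁴ m².
Stacked slabs ⇒ two capacitors in series, each with the full plate area.
C₁ = κ₁ε₀A/d₁ = 14.9 × 8.85×10⁻¹² × 2.16×10⁻⁴ / 7.01×10⁻⁵ = 4.07×10⁻¹⁰ F.
C₂ = κ₂ε₀A/d₂ = 7.31 × 8.85×10⁻¹² × 2.16×10⁻⁴ / 4.59×10⁻⁵ = 3.05×10⁻¹⁰ F.
C = (1/C₁ + 1/C₂)⁻¹ = 1.74×10⁻¹⁰ F.

174 pF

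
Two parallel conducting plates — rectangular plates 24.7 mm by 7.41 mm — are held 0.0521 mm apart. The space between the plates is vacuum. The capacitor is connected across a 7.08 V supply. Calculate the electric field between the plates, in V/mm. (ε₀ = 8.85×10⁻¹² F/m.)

E = V/d = 7.08 / 5.21×10⁻⁵ = 1.36×10⁵ V/m.

136 V/mm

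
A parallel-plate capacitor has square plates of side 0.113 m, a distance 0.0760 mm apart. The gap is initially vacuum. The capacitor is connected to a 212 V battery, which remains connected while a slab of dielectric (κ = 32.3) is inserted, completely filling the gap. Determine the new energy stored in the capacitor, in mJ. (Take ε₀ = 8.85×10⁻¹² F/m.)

A = (0.113 m)² = 1.28×10⁻² m².
Initially C₁ = ε₀A/d = 8.85×10⁻¹² × 1.28×10⁻² / 7.60×10⁻⁵ = 1.49×10⁻⁹ F.
U₁ = 3.34×10⁻⁵ J.
Battery connected ⇒ V is held fixed. C₂ = 32.3 C₁ and U = ½CV², so U₂/U₁ = C₂/C₁ = 32.3.
U₂ = 32.3 × 3.34×10⁻⁵ = 1.08×10⁻³ J.

1.08 mJ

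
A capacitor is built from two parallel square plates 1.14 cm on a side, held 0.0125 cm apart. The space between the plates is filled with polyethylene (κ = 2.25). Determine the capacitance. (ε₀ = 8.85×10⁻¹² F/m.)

A = (1.14 cm)² = 1.30×10⁻⁴ m².
C = κε₀A/d = 2.25 × 8.85×10⁻¹² × 1.30×10⁻⁴ / 1.25×10⁻⁴ = 2.07×10⁻¹¹ F.

C ≈ 20.7 pF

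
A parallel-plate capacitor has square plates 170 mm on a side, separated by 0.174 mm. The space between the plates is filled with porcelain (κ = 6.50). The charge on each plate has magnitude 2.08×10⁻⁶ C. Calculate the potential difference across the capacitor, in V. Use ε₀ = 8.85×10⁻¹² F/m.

218 V

A = (170 mm)² = 2.89×10⁻² m².
C = κε₀A/d = 6.50 × 8.85×10⁻¹² × 2.89×10⁻² / 1.74×10⁻⁴ = 9.55×10⁻⁹ F.
V = Q/C = 2.08×10⁻⁶ / 9.55×10⁻⁹ = 2.18×10² V.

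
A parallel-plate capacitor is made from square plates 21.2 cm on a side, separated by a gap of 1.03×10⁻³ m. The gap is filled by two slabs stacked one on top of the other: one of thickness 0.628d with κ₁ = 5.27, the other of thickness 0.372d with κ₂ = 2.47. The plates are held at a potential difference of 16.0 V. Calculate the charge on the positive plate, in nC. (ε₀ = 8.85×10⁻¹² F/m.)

A = (21.2 cm)² = 4.49×10⁻² m².
Stacked slabs ⇒ two capacitors in series, each with the full plate area.
C₁ = κ₁ε₀A/d₁ = 5.27 × 8.85×10⁻¹² × 4.49×10⁻² / 6.47×10⁻⁴ = 3.24×10⁻⁹ F.
C₂ = κ₂ε₀A/d₂ = 2.47 × 8.85×10⁻¹² × 4.49×10⁻² / 3.83×10⁻⁴ = 2.56×10⁻⁹ F.
C = (1/C₁ + 1/C₂)⁻¹ = 1.43×10⁻⁹ F.
Q = CV = 1.43×10⁻⁹ × 16.0 = 2.29×10⁻⁸ C.

22.9 nC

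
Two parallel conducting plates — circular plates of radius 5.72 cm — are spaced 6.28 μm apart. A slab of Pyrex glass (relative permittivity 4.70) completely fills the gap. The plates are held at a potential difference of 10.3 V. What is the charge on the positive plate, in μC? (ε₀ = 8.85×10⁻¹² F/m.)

A = π(5.72 cm)² = 1.03×10⁻² m².
C = κε₀A/d = 4.70 × 8.85×10⁻¹² × 1.03×10⁻² / 6.28×10⁻⁶ = 6.81×10⁻⁸ F.
Q = CV = 6.81×10⁻⁸ × 10.3 = 7.01×10⁻⁷ C.

Q ≈ 0.701 μC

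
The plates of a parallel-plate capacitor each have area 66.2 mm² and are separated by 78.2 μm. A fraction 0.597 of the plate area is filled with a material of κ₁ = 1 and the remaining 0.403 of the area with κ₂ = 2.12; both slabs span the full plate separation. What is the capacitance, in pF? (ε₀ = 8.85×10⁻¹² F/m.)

A = 66.2 mm² = 6.62×10⁻⁵ m².
Side-by-side slabs ⇒ two capacitors in parallel, each spanning the full gap.
C₁ = κ₁ε₀A₁/d = 1.00 × 8.85×10⁻¹² × 3.95×10⁻⁵ / 7.82×10⁻⁵ = 4.47×10⁻¹² F.
C₂ = κ₂ε₀A₂/d = 2.12 × 8.85×10⁻¹² × 2.67×10⁻⁵ / 7.82×10⁻⁵ = 6.40×10⁻¹² F.
C = C₁ + C₂ = 1.09×10⁻¹¹ F.

10.9 pF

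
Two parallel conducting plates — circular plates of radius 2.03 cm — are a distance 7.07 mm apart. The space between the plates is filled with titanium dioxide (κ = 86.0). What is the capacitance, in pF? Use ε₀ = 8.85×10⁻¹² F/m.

139 pF

A = π(2.03 cm)² = 1.29×10⁻³ m².
C = κε₀A/d = 86.0 × 8.85×10⁻¹² × 1.29×10⁻³ / 7.07×10⁻³ = 1.39×10⁻¹⁰ F.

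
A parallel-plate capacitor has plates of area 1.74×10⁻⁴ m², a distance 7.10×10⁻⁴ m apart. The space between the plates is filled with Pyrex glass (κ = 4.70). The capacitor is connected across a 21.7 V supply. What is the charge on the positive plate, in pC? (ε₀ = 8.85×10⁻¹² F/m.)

Q ≈ 221 pC

C = κε₀A/d = 4.70 × 8.85×10⁻¹² × 1.74×10⁻⁴ / 7.10×10⁻⁴ = 1.02×10⁻¹¹ F.
Q = CV = 1.02×10⁻¹¹ × 21.7 = 2.21×10⁻¹⁰ C.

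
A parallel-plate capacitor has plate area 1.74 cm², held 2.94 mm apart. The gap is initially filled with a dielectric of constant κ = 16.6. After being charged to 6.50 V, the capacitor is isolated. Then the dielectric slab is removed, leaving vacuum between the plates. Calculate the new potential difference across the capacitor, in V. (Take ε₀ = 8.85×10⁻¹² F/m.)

A = 1.74 cm² = 1.74×10⁻⁴ m².
Initially C₁ = κε₀A/d = 16.6 × 8.85×10⁻¹² × 1.74×10⁻⁴ / 2.94×10⁻³ = 8.69×10⁻¹² F.
V₁ = 6.50 V.
Isolated ⇒ Q is held fixed. C₂ = 0.0602 C₁ and V = Q/C, so V₂/V₁ = C₁/C₂ = 16.6.
V₂ = 16.6 × 6.50 = 1.08×10² V.

V ≈ 108 V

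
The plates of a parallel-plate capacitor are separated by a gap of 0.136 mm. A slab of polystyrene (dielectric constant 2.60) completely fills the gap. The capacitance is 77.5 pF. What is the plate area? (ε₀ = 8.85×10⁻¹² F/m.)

A ≈ 458 mm²

A = Cd/(κε₀) = 7.75×10⁻¹¹ × 1.36×10⁻⁴ / (2.60 × 8.85×10⁻¹²) = 4.58×10⁻⁴ m².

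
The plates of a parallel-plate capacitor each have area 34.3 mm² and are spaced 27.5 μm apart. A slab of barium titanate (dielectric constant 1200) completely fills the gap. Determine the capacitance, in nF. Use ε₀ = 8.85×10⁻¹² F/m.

C ≈ 13.2 nF

A = 34.3 mm² = 3.43×10⁻⁵ m².
C = κε₀A/d = 1200 × 8.85×10⁻¹² × 3.43×10⁻⁵ / 2.75×10⁻⁵ = 1.32×10⁻⁸ F.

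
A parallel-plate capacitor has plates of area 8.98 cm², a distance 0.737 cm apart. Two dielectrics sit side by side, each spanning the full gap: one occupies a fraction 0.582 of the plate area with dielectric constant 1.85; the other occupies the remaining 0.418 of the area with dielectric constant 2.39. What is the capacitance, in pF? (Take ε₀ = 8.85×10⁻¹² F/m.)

A = 8.98 cm² = 8.98×10⁻⁴ m².
Side-by-side slabs ⇒ two capacitors in parallel, each spanning the full gap.
C₁ = κ₁ε₀A₁/d = 1.85 × 8.85×10⁻¹² × 5.23×10⁻⁴ / 7.37×10⁻³ = 1.16×10⁻¹² F.
C₂ = κ₂ε₀A₂/d = 2.39 × 8.85×10⁻¹² × 3.75×10⁻⁴ / 7.37×10⁻³ = 1.08×10⁻¹² F.
C = C₁ + C₂ = 2.24×10⁻¹² F.

C ≈ 2.24 pF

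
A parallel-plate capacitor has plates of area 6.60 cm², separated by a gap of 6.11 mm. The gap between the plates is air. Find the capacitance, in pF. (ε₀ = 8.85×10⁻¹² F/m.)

C ≈ 0.956 pF

A = 6.60 cm² = 6.60×10⁻⁴ m².
C = ε₀A/d = 8.85×10⁻¹² × 6.60×10⁻⁴ / 6.11×10⁻³ = 9.56×10⁻¹³ F.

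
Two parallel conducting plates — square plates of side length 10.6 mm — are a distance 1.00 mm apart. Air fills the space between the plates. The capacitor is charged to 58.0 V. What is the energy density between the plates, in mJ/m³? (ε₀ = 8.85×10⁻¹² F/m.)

E = V/d = 58.0 / 1.00×10⁻³ = 5.80×10⁴ V/m.
u = ½ε₀E² = ½ × 8.85×10⁻¹² × (5.80×10⁴)² = 1.49×10⁻² J/m³.

14.9 mJ/m³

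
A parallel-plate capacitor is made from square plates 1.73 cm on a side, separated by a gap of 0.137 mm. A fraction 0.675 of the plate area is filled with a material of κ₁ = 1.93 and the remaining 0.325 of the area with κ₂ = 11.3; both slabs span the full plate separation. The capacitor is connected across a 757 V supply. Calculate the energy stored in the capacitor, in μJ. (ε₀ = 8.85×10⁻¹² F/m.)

27.6 μJ

A = (1.73 cm)² = 2.99×10⁻⁴ m².
Side-by-side slabs ⇒ two capacitors in parallel, each spanning the full gap.
C₁ = κ₁ε₀A₁/d = 1.93 × 8.85×10⁻¹² × 2.02×10⁻⁴ / 1.37×10⁻⁴ = 2.52×10⁻¹¹ F.
C₂ = κ₂ε₀A₂/d = 11.3 × 8.85×10⁻¹² × 9.73×10⁻⁵ / 1.37×10⁻⁴ = 7.10×10⁻¹¹ F.
C = C₁ + C₂ = 9.62×10⁻¹¹ F.
U = ½CV² = ½ × 9.62×10⁻¹¹ × (757)² = 2.76×10⁻⁵ J.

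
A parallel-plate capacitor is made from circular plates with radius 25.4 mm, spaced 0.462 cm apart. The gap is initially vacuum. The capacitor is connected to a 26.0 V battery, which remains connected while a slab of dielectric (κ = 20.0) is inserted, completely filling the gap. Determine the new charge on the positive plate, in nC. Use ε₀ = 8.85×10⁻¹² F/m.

A = π(25.4 mm)² = 2.03×10⁻³ m².
Initially C₁ = ε₀A/d = 8.85×10⁻¹² × 2.03×10⁻³ / 4.62×10⁻³ = 3.88×10⁻¹² F.
Q₁ = 1.01×10⁻¹⁰ C.
Battery connected ⇒ V is held fixed. C₂ = 20.0 C₁ and Q = CV, so Q₂/Q₁ = C₂/C₁ = 20.0.
Q₂ = 20.0 × 1.01×10⁻¹⁰ = 2.02×10⁻⁹ C.

2.02 nC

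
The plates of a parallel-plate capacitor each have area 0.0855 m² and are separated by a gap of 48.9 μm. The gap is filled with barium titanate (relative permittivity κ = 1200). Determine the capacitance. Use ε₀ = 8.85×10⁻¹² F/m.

C = κε₀A/d = 1200 × 8.85×10⁻¹² × 8.55×10⁻² / 4.89×10⁻⁵ = 1.86×10⁻⁵ F.

C ≈ 18.6 μF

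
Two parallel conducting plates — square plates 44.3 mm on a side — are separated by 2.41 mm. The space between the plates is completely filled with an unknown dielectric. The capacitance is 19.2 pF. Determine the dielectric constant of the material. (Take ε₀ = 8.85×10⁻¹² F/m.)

A = (44.3 mm)² = 1.96×10⁻³ m².
κ = Cd/(ε₀A) = 1.92×10⁻¹¹ × 2.41×10⁻³ / (8.85×10⁻¹² × 1.96×10⁻³) = 2.66.

κ ≈ 2.66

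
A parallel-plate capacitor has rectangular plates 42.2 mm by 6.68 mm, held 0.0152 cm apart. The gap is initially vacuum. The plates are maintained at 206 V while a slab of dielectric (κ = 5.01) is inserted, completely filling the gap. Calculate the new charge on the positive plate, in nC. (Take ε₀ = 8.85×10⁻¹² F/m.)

A = 42.2 × 6.68 mm² = 2.82×10⁻⁴ m².
Initially C₁ = ε₀A/d = 8.85×10⁻¹² × 2.82×10⁻⁴ / 1.52×10⁻⁴ = 1.64×10⁻¹¹ F.
Q₁ = 3.38×10⁻⁹ C.
Battery connected ⇒ V is held fixed. C₂ = 5.01 C₁ and Q = CV, so Q₂/Q₁ = C₂/C₁ = 5.01.
Q₂ = 5.01 × 3.38×10⁻⁹ = 1.69×10⁻⁸ C.

Q ≈ 16.9 nC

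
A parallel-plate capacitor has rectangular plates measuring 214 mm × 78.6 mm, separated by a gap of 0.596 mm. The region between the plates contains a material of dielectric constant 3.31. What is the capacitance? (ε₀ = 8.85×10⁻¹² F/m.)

A = 214 × 78.6 mm² = 1.68×10⁻² m².
C = κε₀A/d = 3.31 × 8.85×10⁻¹² × 1.68×10⁻² / 5.96×10⁻⁴ = 8.27×10⁻¹⁰ F.

C ≈ 0.827 nF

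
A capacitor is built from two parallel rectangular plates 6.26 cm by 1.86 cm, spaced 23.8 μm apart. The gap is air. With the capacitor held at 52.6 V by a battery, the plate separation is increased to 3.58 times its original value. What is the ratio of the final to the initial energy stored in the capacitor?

Battery connected ⇒ V is held fixed.
C₂ = 0.279 C₁ and U = ½CV², so U₂/U₁ = C₂/C₁ = 0.279.

0.279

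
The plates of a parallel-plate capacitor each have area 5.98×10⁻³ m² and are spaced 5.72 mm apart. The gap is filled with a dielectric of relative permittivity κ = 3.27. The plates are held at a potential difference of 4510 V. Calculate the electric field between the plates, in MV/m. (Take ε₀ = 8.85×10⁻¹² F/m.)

0.788 MV/m

E = V/d = 4510 / 5.72×10⁻³ = 7.88×10⁵ V/m.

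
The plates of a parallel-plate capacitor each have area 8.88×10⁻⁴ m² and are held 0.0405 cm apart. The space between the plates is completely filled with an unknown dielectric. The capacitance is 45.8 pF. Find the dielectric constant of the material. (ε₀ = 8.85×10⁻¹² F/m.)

2.36

κ = Cd/(ε₀A) = 4.58×10⁻¹¹ × 4.05×10⁻⁴ / (8.85×10⁻¹² × 8.88×10⁻⁴) = 2.36.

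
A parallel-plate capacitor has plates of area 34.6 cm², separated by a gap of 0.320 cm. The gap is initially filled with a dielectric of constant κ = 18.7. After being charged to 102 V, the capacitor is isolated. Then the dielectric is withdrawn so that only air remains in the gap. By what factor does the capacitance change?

C₂/C₁ ≈ 0.0535

C = κε₀A/d scales with κ, so C₂/C₁ = 1/κ = 1/18.7 = 0.0535.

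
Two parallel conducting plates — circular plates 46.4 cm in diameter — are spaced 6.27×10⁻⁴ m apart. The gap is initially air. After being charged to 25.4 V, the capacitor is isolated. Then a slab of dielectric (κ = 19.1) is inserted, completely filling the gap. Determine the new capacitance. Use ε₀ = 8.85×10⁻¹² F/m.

A = π(46.4/2 cm)² = 0.169 m².
Initially C₁ = ε₀A/d = 8.85×10⁻¹² × 0.169 / 6.27×10⁻⁴ = 2.39×10⁻⁹ F.
C = κε₀A/d scales with κ, so C₂/C₁ = κ = 19.1.
C₂ = 19.1 × 2.39×10⁻⁹ = 4.56×10⁻⁸ F.

C ≈ 45.6 nF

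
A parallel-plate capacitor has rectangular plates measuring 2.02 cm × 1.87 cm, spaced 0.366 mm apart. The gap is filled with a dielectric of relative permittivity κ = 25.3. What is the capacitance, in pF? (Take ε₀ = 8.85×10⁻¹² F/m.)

A = 2.02 × 1.87 cm² = 3.78×10⁻⁴ m².
C = κε₀A/d = 25.3 × 8.85×10⁻¹² × 3.78×10⁻⁴ / 3.66×10⁻⁴ = 2.31×10⁻¹⁰ F.

231 pF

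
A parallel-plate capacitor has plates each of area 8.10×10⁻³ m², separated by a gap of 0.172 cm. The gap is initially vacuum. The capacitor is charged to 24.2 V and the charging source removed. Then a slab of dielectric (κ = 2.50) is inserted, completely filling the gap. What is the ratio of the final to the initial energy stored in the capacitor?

U₂/U₁ ≈ 0.400

Isolated ⇒ Q is held fixed.
C₂ = 2.50 C₁ and U = Q²/(2C), so U₂/U₁ = C₁/C₂ = 0.400.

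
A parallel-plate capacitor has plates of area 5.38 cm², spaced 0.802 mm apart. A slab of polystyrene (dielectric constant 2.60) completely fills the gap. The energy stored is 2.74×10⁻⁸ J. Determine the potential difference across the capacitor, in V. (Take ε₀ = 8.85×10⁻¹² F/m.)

59.6 V

A = 5.38 cm² = 5.38×10⁻⁴ m².
C = κε₀A/d = 2.60 × 8.85×10⁻¹² × 5.38×10⁻⁴ / 8.02×10⁻⁴ = 1.54×10⁻¹¹ F.
V = √(2U/C) = √(2 × 2.74×10⁻⁸ / 1.54×10⁻¹¹) = 59.6 V.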